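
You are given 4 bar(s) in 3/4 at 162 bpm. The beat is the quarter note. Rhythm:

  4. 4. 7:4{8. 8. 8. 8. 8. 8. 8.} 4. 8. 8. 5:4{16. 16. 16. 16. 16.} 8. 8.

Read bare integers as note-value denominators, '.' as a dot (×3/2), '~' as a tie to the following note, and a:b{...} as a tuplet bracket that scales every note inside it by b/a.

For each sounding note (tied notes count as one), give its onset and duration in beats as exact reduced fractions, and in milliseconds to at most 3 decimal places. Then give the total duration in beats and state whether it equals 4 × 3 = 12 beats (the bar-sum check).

1) 0.0ms=0b +555.556ms=3/2b
2) 555.556ms=3/2b +555.556ms=3/2b
3) 1111.111ms=3b +158.73ms=3/7b
4) 1269.841ms=24/7b +158.73ms=3/7b
5) 1428.571ms=27/7b +158.73ms=3/7b
6) 1587.302ms=30/7b +158.73ms=3/7b
7) 1746.032ms=33/7b +158.73ms=3/7b
8) 1904.762ms=36/7b +158.73ms=3/7b
9) 2063.492ms=39/7b +158.73ms=3/7b
10) 2222.222ms=6b +555.556ms=3/2b
11) 2777.778ms=15/2b +277.778ms=3/4b
12) 3055.556ms=33/4b +277.778ms=3/4b
13) 3333.333ms=9b +111.111ms=3/10b
14) 3444.444ms=93/10b +111.111ms=3/10b
15) 3555.556ms=48/5b +111.111ms=3/10b
16) 3666.667ms=99/10b +111.111ms=3/10b
17) 3777.778ms=51/5b +111.111ms=3/10b
18) 3888.889ms=21/2b +277.778ms=3/4b
19) 4166.667ms=45/4b +277.778ms=3/4b
Σ=12b of 12 (162bpm 3/4) — PASS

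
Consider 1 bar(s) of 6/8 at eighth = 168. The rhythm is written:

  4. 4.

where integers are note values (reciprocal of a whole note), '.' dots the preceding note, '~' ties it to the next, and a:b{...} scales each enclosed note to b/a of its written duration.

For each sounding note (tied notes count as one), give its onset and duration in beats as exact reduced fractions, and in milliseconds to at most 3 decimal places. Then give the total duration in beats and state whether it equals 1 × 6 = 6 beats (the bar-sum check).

1) 0.0ms=0b +1071.429ms=3b
2) 1071.429ms=3b +1071.429ms=3b
Σ=6b of 6 (168bpm 6/8) — PASS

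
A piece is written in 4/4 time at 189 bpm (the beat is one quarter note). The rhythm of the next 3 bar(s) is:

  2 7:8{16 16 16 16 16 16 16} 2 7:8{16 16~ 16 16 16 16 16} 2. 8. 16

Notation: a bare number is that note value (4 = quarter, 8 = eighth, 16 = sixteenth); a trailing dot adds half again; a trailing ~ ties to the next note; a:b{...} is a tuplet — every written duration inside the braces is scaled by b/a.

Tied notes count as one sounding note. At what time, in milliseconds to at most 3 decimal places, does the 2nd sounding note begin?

1. 0.0ms @ 0 + 634.921ms (2)
2. 634.921ms @ 2 + 90.703ms (2/7)
3. 725.624ms @ 16/7 + 90.703ms (2/7)
4. 816.327ms @ 18/7 + 90.703ms (2/7)
5. 907.029ms @ 20/7 + 90.703ms (2/7)
6. 997.732ms @ 22/7 + 90.703ms (2/7)
7. 1088.435ms @ 24/7 + 90.703ms (2/7)
8. 1179.138ms @ 26/7 + 90.703ms (2/7)
9. 1269.841ms @ 4 + 634.921ms (2)
10. 1904.762ms @ 6 + 90.703ms (2/7)
11. 1995.465ms @ 44/7 + 181.406ms (4/7)
12. 2176.871ms @ 48/7 + 90.703ms (2/7)
13. 2267.574ms @ 50/7 + 90.703ms (2/7)
14. 2358.277ms @ 52/7 + 90.703ms (2/7)
15. 2448.98ms @ 54/7 + 90.703ms (2/7)
16. 2539.683ms @ 8 + 952.381ms (3)
17. 3492.063ms @ 11 + 238.095ms (3/4)
18. 3730.159ms @ 47/4 + 79.365ms (1/4)

note 2 onset = 2b = 634.921ms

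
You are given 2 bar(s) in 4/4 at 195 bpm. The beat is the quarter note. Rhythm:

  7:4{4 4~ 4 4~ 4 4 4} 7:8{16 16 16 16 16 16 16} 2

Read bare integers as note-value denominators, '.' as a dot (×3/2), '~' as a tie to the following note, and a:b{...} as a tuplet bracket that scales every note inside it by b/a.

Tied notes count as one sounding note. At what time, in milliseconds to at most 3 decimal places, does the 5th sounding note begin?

1. 0.0ms @ 0 + 175.824ms (4/7)
2. 175.824ms @ 4/7 + 351.648ms (8/7)
3. 527.473ms @ 12/7 + 351.648ms (8/7)
4. 879.121ms @ 20/7 + 175.824ms (4/7)
5. 1054.945ms @ 24/7 + 175.824ms (4/7)
6. 1230.769ms @ 4 + 87.912ms (2/7)
7. 1318.681ms @ 30/7 + 87.912ms (2/7)
8. 1406.593ms @ 32/7 + 87.912ms (2/7)
9. 1494.505ms @ 34/7 + 87.912ms (2/7)
10. 1582.418ms @ 36/7 + 87.912ms (2/7)
11. 1670.33ms @ 38/7 + 87.912ms (2/7)
12. 1758.242ms @ 40/7 + 87.912ms (2/7)
13. 1846.154ms @ 6 + 615.385ms (2)

note 5 onset = 24/7b = 1054.945ms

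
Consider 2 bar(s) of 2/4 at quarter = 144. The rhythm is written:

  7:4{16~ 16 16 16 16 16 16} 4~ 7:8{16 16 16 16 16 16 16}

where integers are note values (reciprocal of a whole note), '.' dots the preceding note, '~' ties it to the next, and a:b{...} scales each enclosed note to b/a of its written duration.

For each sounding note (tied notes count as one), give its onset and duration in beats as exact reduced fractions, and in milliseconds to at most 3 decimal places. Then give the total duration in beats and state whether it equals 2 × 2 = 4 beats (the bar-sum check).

1) 0.0ms=0b +119.048ms=2/7b
2) 119.048ms=2/7b +59.524ms=1/7b
3) 178.571ms=3/7b +59.524ms=1/7b
4) 238.095ms=4/7b +59.524ms=1/7b
5) 297.619ms=5/7b +59.524ms=1/7b
6) 357.143ms=6/7b +59.524ms=1/7b
7) 416.667ms=1b +535.714ms=9/7b
8) 952.381ms=16/7b +119.048ms=2/7b
9) 1071.429ms=18/7b +119.048ms=2/7b
10) 1190.476ms=20/7b +119.048ms=2/7b
11) 1309.524ms=22/7b +119.048ms=2/7b
12) 1428.571ms=24/7b +119.048ms=2/7b
13) 1547.619ms=26/7b +119.048ms=2/7b
Σ=4b of 4 (144bpm 2/4) — PASS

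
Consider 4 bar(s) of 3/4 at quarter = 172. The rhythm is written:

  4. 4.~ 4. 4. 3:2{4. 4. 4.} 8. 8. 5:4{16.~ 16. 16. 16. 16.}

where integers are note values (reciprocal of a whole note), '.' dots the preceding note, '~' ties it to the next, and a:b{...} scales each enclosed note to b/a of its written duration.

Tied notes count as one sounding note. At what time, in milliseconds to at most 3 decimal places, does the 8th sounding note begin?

1. 0.0ms @ 0 + 523.256ms (3/2)
2. 523.256ms @ 3/2 + 1046.512ms (3)
3. 1569.767ms @ 9/2 + 523.256ms (3/2)
4. 2093.023ms @ 6 + 348.837ms (1)
5. 2441.86ms @ 7 + 348.837ms (1)
6. 2790.698ms @ 8 + 348.837ms (1)
7. 3139.535ms @ 9 + 261.628ms (3/4)
8. 3401.163ms @ 39/4 + 261.628ms (3/4)
9. 3662.791ms @ 21/2 + 209.302ms (3/5)
10. 3872.093ms @ 111/10 + 104.651ms (3/10)
11. 3976.744ms @ 57/5 + 104.651ms (3/10)
12. 4081.395ms @ 117/10 + 104.651ms (3/10)

note 8 onset = 39/4b = 3401.163ms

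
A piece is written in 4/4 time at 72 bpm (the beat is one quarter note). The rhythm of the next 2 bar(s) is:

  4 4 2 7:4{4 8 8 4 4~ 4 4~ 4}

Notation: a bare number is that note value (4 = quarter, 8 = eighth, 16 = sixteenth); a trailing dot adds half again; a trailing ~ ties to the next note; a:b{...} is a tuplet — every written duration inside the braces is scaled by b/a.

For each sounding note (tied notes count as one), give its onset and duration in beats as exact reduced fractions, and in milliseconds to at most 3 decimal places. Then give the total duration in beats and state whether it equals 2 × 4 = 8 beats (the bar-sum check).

1) 0.0ms=0b +833.333ms=1b
2) 833.333ms=1b +833.333ms=1b
3) 1666.667ms=2b +1666.667ms=2b
4) 3333.333ms=4b +476.19ms=4/7b
5) 3809.524ms=32/7b +238.095ms=2/7b
6) 4047.619ms=34/7b +238.095ms=2/7b
7) 4285.714ms=36/7b +476.19ms=4/7b
8) 4761.905ms=40/7b +952.381ms=8/7b
9) 5714.286ms=48/7b +952.381ms=8/7b
Σ=8b of 8 (72bpm 4/4) — PASS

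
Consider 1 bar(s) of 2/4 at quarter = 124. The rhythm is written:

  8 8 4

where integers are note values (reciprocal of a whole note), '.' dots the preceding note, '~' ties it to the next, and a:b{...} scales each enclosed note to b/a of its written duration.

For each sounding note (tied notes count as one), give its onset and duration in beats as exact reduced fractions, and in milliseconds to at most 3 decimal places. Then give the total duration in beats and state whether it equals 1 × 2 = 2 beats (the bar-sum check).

1) 0.0ms=0b +241.935ms=1/2b
2) 241.935ms=1/2b +241.935ms=1/2b
3) 483.871ms=1b +483.871ms=1b
Σ=2b of 2 (124bpm 2/4) — PASS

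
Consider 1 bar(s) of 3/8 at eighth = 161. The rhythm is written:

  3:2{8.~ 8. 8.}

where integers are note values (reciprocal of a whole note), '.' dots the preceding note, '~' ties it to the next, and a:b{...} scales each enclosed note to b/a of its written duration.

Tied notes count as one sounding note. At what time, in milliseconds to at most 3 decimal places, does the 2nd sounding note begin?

note 2 onset = 2b = 745.342ms

1. 0.0ms @ 0 + 745.342ms (2)
2. 745.342ms @ 2 + 372.671ms (1)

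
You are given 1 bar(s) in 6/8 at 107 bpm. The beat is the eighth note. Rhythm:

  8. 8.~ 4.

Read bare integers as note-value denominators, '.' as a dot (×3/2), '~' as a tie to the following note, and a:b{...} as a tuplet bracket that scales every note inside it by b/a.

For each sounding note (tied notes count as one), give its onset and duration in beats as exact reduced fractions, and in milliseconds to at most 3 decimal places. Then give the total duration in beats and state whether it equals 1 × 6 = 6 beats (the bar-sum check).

1) 0.0ms=0b +841.121ms=3/2b
2) 841.121ms=3/2b +2523.364ms=9/2b
Σ=6b of 6 (107bpm 6/8) — PASS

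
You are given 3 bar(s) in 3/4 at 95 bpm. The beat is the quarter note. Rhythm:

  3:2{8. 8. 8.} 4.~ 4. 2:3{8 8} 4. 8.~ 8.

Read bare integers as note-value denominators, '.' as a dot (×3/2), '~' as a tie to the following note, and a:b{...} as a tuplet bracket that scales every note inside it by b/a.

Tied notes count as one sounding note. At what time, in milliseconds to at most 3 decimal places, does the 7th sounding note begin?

note 7 onset = 6b = 3789.474ms

1. 0.0ms @ 0 + 315.789ms (1/2)
2. 315.789ms @ 1/2 + 315.789ms (1/2)
3. 631.579ms @ 1 + 315.789ms (1/2)
4. 947.368ms @ 3/2 + 1894.737ms (3)
5. 2842.105ms @ 9/2 + 473.684ms (3/4)
6. 3315.789ms @ 21/4 + 473.684ms (3/4)
7. 3789.474ms @ 6 + 947.368ms (3/2)
8. 4736.842ms @ 15/2 + 947.368ms (3/2)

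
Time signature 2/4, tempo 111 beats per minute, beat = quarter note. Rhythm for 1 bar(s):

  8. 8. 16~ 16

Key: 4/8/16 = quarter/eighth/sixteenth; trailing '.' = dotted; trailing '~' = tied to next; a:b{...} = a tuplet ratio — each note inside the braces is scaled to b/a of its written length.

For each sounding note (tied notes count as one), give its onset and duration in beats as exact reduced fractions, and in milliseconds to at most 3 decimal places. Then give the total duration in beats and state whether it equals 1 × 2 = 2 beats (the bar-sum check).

1) 0.0ms=0b +405.405ms=3/4b
2) 405.405ms=3/4b +405.405ms=3/4b
3) 810.811ms=3/2b +270.27ms=1/2b
Σ=2b of 2 (111bpm 2/4) — PASS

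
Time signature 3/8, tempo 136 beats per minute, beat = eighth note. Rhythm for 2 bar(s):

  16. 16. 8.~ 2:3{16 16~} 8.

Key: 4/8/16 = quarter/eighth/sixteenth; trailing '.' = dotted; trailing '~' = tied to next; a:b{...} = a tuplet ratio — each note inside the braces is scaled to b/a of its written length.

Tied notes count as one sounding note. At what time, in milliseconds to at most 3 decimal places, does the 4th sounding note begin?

1. 0.0ms @ 0 + 330.882ms (3/4)
2. 330.882ms @ 3/4 + 330.882ms (3/4)
3. 661.765ms @ 3/2 + 992.647ms (9/4)
4. 1654.412ms @ 15/4 + 992.647ms (9/4)

note 4 onset = 15/4b = 1654.412ms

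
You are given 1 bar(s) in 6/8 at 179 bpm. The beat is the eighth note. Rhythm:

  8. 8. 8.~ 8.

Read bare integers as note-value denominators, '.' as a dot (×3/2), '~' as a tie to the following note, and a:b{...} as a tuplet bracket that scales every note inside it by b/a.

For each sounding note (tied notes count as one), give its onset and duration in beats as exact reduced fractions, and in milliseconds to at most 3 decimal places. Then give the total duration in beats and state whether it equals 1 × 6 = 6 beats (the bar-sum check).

1) 0.0ms=0b +502.793ms=3/2b
2) 502.793ms=3/2b +502.793ms=3/2b
3) 1005.587ms=3b +1005.587ms=3b
Σ=6b of 6 (179bpm 6/8) — PASS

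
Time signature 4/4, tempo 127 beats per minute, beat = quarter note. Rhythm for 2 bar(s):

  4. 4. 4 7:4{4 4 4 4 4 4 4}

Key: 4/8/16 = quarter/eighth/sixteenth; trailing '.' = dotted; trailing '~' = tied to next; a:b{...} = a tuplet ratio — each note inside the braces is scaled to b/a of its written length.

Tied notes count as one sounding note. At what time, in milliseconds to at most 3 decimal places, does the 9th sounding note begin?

1. 0.0ms @ 0 + 708.661ms (3/2)
2. 708.661ms @ 3/2 + 708.661ms (3/2)
3. 1417.323ms @ 3 + 472.441ms (1)
4. 1889.764ms @ 4 + 269.966ms (4/7)
5. 2159.73ms @ 32/7 + 269.966ms (4/7)
6. 2429.696ms @ 36/7 + 269.966ms (4/7)
7. 2699.663ms @ 40/7 + 269.966ms (4/7)
8. 2969.629ms @ 44/7 + 269.966ms (4/7)
9. 3239.595ms @ 48/7 + 269.966ms (4/7)
10. 3509.561ms @ 52/7 + 269.966ms (4/7)

note 9 onset = 48/7b = 3239.595ms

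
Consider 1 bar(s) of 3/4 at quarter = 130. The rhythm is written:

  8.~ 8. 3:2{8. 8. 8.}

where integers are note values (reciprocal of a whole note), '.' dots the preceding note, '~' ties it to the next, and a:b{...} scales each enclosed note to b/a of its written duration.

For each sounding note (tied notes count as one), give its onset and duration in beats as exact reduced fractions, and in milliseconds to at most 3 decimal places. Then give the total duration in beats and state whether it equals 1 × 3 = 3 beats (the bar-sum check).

1) 0.0ms=0b +692.308ms=3/2b
2) 692.308ms=3/2b +230.769ms=1/2b
3) 923.077ms=2b +230.769ms=1/2b
4) 1153.846ms=5/2b +230.769ms=1/2b
Σ=3b of 3 (130bpm 3/4) — PASS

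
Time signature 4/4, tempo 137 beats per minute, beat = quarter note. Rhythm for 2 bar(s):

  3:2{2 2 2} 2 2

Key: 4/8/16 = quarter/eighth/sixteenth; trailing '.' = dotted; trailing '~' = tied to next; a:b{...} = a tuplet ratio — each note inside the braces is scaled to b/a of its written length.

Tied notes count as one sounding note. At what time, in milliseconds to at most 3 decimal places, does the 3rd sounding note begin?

1. 0.0ms @ 0 + 583.942ms (4/3)
2. 583.942ms @ 4/3 + 583.942ms (4/3)
3. 1167.883ms @ 8/3 + 583.942ms (4/3)
4. 1751.825ms @ 4 + 875.912ms (2)
5. 2627.737ms @ 6 + 875.912ms (2)

note 3 onset = 8/3b = 1167.883ms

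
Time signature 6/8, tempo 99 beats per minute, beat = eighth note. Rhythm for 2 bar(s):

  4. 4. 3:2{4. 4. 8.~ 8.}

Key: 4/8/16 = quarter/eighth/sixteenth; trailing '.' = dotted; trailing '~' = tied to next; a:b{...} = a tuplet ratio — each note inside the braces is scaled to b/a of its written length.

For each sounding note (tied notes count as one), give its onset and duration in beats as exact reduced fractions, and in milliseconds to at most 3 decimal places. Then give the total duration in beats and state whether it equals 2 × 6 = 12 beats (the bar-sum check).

1) 0.0ms=0b +1818.182ms=3b
2) 1818.182ms=3b +1818.182ms=3b
3) 3636.364ms=6b +1212.121ms=2b
4) 4848.485ms=8b +1212.121ms=2b
5) 6060.606ms=10b +1212.121ms=2b
Σ=12b of 12 (99bpm 6/8) — PASS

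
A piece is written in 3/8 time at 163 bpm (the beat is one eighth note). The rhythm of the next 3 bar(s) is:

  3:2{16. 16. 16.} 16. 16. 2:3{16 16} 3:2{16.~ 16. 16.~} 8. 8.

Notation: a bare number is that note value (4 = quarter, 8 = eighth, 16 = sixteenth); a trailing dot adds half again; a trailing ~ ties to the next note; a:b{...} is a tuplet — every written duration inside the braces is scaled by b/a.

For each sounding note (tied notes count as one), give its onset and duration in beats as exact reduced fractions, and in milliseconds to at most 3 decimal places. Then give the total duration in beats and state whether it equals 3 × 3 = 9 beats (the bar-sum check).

1) 0.0ms=0b +184.049ms=1/2b
2) 184.049ms=1/2b +184.049ms=1/2b
3) 368.098ms=1b +184.049ms=1/2b
4) 552.147ms=3/2b +276.074ms=3/4b
5) 828.221ms=9/4b +276.074ms=3/4b
6) 1104.294ms=3b +276.074ms=3/4b
7) 1380.368ms=15/4b +276.074ms=3/4b
8) 1656.442ms=9/2b +368.098ms=1b
9) 2024.54ms=11/2b +736.196ms=2b
10) 2760.736ms=15/2b +552.147ms=3/2b
Σ=9b of 9 (163bpm 3/8) — PASS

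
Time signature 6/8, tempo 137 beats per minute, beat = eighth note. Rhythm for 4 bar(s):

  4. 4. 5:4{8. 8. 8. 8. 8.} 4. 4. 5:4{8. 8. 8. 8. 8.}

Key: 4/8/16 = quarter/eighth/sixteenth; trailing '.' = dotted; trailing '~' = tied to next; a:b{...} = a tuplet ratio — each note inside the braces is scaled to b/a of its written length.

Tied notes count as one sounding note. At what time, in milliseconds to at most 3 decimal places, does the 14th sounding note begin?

1. 0.0ms @ 0 + 1313.869ms (3)
2. 1313.869ms @ 3 + 1313.869ms (3)
3. 2627.737ms @ 6 + 525.547ms (6/5)
4. 3153.285ms @ 36/5 + 525.547ms (6/5)
5. 3678.832ms @ 42/5 + 525.547ms (6/5)
6. 4204.38ms @ 48/5 + 525.547ms (6/5)
7. 4729.927ms @ 54/5 + 525.547ms (6/5)
8. 5255.474ms @ 12 + 1313.869ms (3)
9. 6569.343ms @ 15 + 1313.869ms (3)
10. 7883.212ms @ 18 + 525.547ms (6/5)
11. 8408.759ms @ 96/5 + 525.547ms (6/5)
12. 8934.307ms @ 102/5 + 525.547ms (6/5)
13. 9459.854ms @ 108/5 + 525.547ms (6/5)
14. 9985.401ms @ 114/5 + 525.547ms (6/5)

note 14 onset = 114/5b = 9985.401ms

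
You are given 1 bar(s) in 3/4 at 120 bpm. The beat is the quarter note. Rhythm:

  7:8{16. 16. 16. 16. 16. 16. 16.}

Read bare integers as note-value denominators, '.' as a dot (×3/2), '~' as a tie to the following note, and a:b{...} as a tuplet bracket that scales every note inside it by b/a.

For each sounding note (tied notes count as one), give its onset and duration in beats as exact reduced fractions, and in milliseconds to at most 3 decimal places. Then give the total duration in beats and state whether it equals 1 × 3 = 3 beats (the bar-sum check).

1) 0.0ms=0b +214.286ms=3/7b
2) 214.286ms=3/7b +214.286ms=3/7b
3) 428.571ms=6/7b +214.286ms=3/7b
4) 642.857ms=9/7b +214.286ms=3/7b
5) 857.143ms=12/7b +214.286ms=3/7b
6) 1071.429ms=15/7b +214.286ms=3/7b
7) 1285.714ms=18/7b +214.286ms=3/7b
Σ=3b of 3 (120bpm 3/4) — PASS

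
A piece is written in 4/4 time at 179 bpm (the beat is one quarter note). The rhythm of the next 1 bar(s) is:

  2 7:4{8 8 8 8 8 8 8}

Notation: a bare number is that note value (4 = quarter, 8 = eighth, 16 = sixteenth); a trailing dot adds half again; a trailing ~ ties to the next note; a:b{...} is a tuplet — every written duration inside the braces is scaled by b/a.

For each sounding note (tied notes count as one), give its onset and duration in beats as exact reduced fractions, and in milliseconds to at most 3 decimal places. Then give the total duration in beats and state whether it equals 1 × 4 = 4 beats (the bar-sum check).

1) 0.0ms=0b +670.391ms=2b
2) 670.391ms=2b +95.77ms=2/7b
3) 766.161ms=16/7b +95.77ms=2/7b
4) 861.931ms=18/7b +95.77ms=2/7b
5) 957.702ms=20/7b +95.77ms=2/7b
6) 1053.472ms=22/7b +95.77ms=2/7b
7) 1149.242ms=24/7b +95.77ms=2/7b
8) 1245.012ms=26/7b +95.77ms=2/7b
Σ=4b of 4 (179bpm 4/4) — PASS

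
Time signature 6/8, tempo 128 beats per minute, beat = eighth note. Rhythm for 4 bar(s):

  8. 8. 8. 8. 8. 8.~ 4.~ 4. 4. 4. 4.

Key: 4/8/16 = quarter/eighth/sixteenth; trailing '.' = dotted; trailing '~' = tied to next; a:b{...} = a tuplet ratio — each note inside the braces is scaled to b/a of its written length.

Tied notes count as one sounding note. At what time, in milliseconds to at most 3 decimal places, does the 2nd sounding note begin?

1. 0.0ms @ 0 + 703.125ms (3/2)
2. 703.125ms @ 3/2 + 703.125ms (3/2)
3. 1406.25ms @ 3 + 703.125ms (3/2)
4. 2109.375ms @ 9/2 + 703.125ms (3/2)
5. 2812.5ms @ 6 + 703.125ms (3/2)
6. 3515.625ms @ 15/2 + 3515.625ms (15/2)
7. 7031.25ms @ 15 + 1406.25ms (3)
8. 8437.5ms @ 18 + 1406.25ms (3)
9. 9843.75ms @ 21 + 1406.25ms (3)

note 2 onset = 3/2b = 703.125ms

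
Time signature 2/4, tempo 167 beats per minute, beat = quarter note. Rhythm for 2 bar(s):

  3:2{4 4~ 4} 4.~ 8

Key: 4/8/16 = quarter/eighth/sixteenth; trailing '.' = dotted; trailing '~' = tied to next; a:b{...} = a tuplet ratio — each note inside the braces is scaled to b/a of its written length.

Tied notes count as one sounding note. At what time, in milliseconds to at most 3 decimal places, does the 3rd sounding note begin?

1. 0.0ms @ 0 + 239.521ms (2/3)
2. 239.521ms @ 2/3 + 479.042ms (4/3)
3. 718.563ms @ 2 + 718.563ms (2)

note 3 onset = 2b = 718.563ms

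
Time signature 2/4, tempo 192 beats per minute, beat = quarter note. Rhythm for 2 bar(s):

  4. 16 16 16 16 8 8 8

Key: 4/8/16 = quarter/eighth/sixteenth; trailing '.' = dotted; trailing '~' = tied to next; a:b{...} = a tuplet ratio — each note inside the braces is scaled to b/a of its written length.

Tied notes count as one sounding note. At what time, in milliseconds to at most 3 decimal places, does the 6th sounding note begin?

note 6 onset = 5/2b = 781.25ms

1. 0.0ms @ 0 + 468.75ms (3/2)
2. 468.75ms @ 3/2 + 78.125ms (1/4)
3. 546.875ms @ 7/4 + 78.125ms (1/4)
4. 625.0ms @ 2 + 78.125ms (1/4)
5. 703.125ms @ 9/4 + 78.125ms (1/4)
6. 781.25ms @ 5/2 + 156.25ms (1/2)
7. 937.5ms @ 3 + 156.25ms (1/2)
8. 1093.75ms @ 7/2 + 156.25ms (1/2)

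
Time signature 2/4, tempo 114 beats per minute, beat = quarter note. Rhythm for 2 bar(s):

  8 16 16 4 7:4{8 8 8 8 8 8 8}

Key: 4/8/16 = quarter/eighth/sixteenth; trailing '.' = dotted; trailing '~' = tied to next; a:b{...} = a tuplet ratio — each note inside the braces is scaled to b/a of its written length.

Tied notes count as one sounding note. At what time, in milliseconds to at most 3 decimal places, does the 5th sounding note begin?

note 5 onset = 2b = 1052.632ms

1. 0.0ms @ 0 + 263.158ms (1/2)
2. 263.158ms @ 1/2 + 131.579ms (1/4)
3. 394.737ms @ 3/4 + 131.579ms (1/4)
4. 526.316ms @ 1 + 526.316ms (1)
5. 1052.632ms @ 2 + 150.376ms (2/7)
6. 1203.008ms @ 16/7 + 150.376ms (2/7)
7. 1353.383ms @ 18/7 + 150.376ms (2/7)
8. 1503.759ms @ 20/7 + 150.376ms (2/7)
9. 1654.135ms @ 22/7 + 150.376ms (2/7)
10. 1804.511ms @ 24/7 + 150.376ms (2/7)
11. 1954.887ms @ 26/7 + 150.376ms (2/7)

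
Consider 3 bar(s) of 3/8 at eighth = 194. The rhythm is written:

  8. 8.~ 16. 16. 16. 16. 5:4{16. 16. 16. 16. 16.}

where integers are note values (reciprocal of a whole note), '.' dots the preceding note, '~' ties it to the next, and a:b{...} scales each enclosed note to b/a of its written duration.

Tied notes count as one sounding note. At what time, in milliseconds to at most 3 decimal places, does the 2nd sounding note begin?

note 2 onset = 3/2b = 463.918ms

1. 0.0ms @ 0 + 463.918ms (3/2)
2. 463.918ms @ 3/2 + 695.876ms (9/4)
3. 1159.794ms @ 15/4 + 231.959ms (3/4)
4. 1391.753ms @ 9/2 + 231.959ms (3/4)
5. 1623.711ms @ 21/4 + 231.959ms (3/4)
6. 1855.67ms @ 6 + 185.567ms (3/5)
7. 2041.237ms @ 33/5 + 185.567ms (3/5)
8. 2226.804ms @ 36/5 + 185.567ms (3/5)
9. 2412.371ms @ 39/5 + 185.567ms (3/5)
10. 2597.938ms @ 42/5 + 185.567ms (3/5)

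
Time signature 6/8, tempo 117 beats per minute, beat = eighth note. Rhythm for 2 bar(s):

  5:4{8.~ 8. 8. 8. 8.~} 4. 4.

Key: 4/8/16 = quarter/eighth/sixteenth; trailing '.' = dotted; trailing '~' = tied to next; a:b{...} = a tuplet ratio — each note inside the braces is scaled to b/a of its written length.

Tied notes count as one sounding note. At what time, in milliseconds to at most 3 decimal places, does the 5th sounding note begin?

note 5 onset = 9b = 4615.385ms

1. 0.0ms @ 0 + 1230.769ms (12/5)
2. 1230.769ms @ 12/5 + 615.385ms (6/5)
3. 1846.154ms @ 18/5 + 615.385ms (6/5)
4. 2461.538ms @ 24/5 + 2153.846ms (21/5)
5. 4615.385ms @ 9 + 1538.462ms (3)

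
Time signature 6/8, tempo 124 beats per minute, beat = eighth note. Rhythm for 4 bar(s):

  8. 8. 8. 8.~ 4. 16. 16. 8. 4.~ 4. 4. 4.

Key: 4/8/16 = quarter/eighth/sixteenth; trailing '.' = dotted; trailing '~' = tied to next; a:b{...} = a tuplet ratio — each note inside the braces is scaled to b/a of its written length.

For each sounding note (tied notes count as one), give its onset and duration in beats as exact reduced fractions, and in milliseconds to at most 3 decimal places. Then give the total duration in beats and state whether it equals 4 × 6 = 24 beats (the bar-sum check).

1) 0.0ms=0b +725.806ms=3/2b
2) 725.806ms=3/2b +725.806ms=3/2b
3) 1451.613ms=3b +725.806ms=3/2b
4) 2177.419ms=9/2b +2177.419ms=9/2b
5) 4354.839ms=9b +362.903ms=3/4b
6) 4717.742ms=39/4b +362.903ms=3/4b
7) 5080.645ms=21/2b +725.806ms=3/2b
8) 5806.452ms=12b +2903.226ms=6b
9) 8709.677ms=18b +1451.613ms=3b
10) 10161.29ms=21b +1451.613ms=3b
Σ=24b of 24 (124bpm 6/8) — PASS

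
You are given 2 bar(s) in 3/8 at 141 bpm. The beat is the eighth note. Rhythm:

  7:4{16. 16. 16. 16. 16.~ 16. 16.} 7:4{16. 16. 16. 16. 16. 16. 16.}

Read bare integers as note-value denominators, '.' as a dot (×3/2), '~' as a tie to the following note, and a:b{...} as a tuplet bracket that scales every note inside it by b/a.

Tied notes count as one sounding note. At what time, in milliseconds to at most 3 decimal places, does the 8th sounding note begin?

1. 0.0ms @ 0 + 182.371ms (3/7)
2. 182.371ms @ 3/7 + 182.371ms (3/7)
3. 364.742ms @ 6/7 + 182.371ms (3/7)
4. 547.112ms @ 9/7 + 182.371ms (3/7)
5. 729.483ms @ 12/7 + 364.742ms (6/7)
6. 1094.225ms @ 18/7 + 182.371ms (3/7)
7. 1276.596ms @ 3 + 182.371ms (3/7)
8. 1458.967ms @ 24/7 + 182.371ms (3/7)
9. 1641.337ms @ 27/7 + 182.371ms (3/7)
10. 1823.708ms @ 30/7 + 182.371ms (3/7)
11. 2006.079ms @ 33/7 + 182.371ms (3/7)
12. 2188.45ms @ 36/7 + 182.371ms (3/7)
13. 2370.821ms @ 39/7 + 182.371ms (3/7)

note 8 onset = 24/7b = 1458.967ms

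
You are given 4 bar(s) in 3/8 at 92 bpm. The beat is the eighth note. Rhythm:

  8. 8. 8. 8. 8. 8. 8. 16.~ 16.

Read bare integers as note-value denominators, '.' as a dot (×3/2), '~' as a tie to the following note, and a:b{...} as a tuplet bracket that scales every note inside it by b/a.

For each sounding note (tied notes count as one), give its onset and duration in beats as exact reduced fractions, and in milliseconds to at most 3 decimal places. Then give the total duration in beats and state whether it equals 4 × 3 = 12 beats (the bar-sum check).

1) 0.0ms=0b +978.261ms=3/2b
2) 978.261ms=3/2b +978.261ms=3/2b
3) 1956.522ms=3b +978.261ms=3/2b
4) 2934.783ms=9/2b +978.261ms=3/2b
5) 3913.043ms=6b +978.261ms=3/2b
6) 4891.304ms=15/2b +978.261ms=3/2b
7) 5869.565ms=9b +978.261ms=3/2b
8) 6847.826ms=21/2b +978.261ms=3/2b
Σ=12b of 12 (92bpm 3/8) — PASS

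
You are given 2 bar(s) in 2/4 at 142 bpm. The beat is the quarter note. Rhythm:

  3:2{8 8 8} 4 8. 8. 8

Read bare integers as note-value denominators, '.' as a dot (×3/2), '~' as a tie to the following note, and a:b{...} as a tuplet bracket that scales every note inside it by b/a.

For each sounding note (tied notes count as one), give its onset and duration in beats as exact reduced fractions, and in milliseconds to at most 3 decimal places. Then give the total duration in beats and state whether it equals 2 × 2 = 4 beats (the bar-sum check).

1) 0.0ms=0b +140.845ms=1/3b
2) 140.845ms=1/3b +140.845ms=1/3b
3) 281.69ms=2/3b +140.845ms=1/3b
4) 422.535ms=1b +422.535ms=1b
5) 845.07ms=2b +316.901ms=3/4b
6) 1161.972ms=11/4b +316.901ms=3/4b
7) 1478.873ms=7/2b +211.268ms=1/2b
Σ=4b of 4 (142bpm 2/4) — PASS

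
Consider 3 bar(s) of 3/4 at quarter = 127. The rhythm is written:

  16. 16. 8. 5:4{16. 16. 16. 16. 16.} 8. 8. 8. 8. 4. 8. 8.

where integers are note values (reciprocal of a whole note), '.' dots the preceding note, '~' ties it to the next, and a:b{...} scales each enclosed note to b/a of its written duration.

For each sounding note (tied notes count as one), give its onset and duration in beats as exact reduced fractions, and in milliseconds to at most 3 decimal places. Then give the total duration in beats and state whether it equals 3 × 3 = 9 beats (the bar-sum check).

1) 0.0ms=0b +177.165ms=3/8b
2) 177.165ms=3/8b +177.165ms=3/8b
3) 354.331ms=3/4b +354.331ms=3/4b
4) 708.661ms=3/2b +141.732ms=3/10b
5) 850.394ms=9/5b +141.732ms=3/10b
6) 992.126ms=21/10b +141.732ms=3/10b
7) 1133.858ms=12/5b +141.732ms=3/10b
8) 1275.591ms=27/10b +141.732ms=3/10b
9) 1417.323ms=3b +354.331ms=3/4b
10) 1771.654ms=15/4b +354.331ms=3/4b
11) 2125.984ms=9/2b +354.331ms=3/4b
12) 2480.315ms=21/4b +354.331ms=3/4b
13) 2834.646ms=6b +708.661ms=3/2b
14) 3543.307ms=15/2b +354.331ms=3/4b
15) 3897.638ms=33/4b +354.331ms=3/4b
Σ=9b of 9 (127bpm 3/4) — PASS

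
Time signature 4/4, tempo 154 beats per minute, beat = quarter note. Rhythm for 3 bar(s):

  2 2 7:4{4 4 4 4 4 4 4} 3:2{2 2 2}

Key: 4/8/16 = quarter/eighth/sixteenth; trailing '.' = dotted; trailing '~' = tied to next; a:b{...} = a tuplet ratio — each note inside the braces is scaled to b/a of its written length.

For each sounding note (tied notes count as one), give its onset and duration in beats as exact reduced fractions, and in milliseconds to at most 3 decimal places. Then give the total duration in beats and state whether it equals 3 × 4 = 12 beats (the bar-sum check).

1) 0.0ms=0b +779.221ms=2b
2) 779.221ms=2b +779.221ms=2b
3) 1558.442ms=4b +222.635ms=4/7b
4) 1781.076ms=32/7b +222.635ms=4/7b
5) 2003.711ms=36/7b +222.635ms=4/7b
6) 2226.345ms=40/7b +222.635ms=4/7b
7) 2448.98ms=44/7b +222.635ms=4/7b
8) 2671.614ms=48/7b +222.635ms=4/7b
9) 2894.249ms=52/7b +222.635ms=4/7b
10) 3116.883ms=8b +519.481ms=4/3b
11) 3636.364ms=28/3b +519.481ms=4/3b
12) 4155.844ms=32/3b +519.481ms=4/3b
Σ=12b of 12 (154bpm 4/4) — PASS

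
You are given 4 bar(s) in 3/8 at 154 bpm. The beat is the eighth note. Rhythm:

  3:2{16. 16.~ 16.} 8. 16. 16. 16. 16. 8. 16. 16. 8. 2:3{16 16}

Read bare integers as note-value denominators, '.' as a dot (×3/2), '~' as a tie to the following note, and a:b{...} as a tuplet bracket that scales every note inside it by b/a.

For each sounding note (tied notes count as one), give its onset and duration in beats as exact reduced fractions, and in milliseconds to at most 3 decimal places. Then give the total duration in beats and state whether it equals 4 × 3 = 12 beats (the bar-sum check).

1) 0.0ms=0b +194.805ms=1/2b
2) 194.805ms=1/2b +389.61ms=1b
3) 584.416ms=3/2b +584.416ms=3/2b
4) 1168.831ms=3b +292.208ms=3/4b
5) 1461.039ms=15/4b +292.208ms=3/4b
6) 1753.247ms=9/2b +292.208ms=3/4b
7) 2045.455ms=21/4b +292.208ms=3/4b
8) 2337.662ms=6b +584.416ms=3/2b
9) 2922.078ms=15/2b +292.208ms=3/4b
10) 3214.286ms=33/4b +292.208ms=3/4b
11) 3506.494ms=9b +584.416ms=3/2b
12) 4090.909ms=21/2b +292.208ms=3/4b
13) 4383.117ms=45/4b +292.208ms=3/4b
Σ=12b of 12 (154bpm 3/8) — PASS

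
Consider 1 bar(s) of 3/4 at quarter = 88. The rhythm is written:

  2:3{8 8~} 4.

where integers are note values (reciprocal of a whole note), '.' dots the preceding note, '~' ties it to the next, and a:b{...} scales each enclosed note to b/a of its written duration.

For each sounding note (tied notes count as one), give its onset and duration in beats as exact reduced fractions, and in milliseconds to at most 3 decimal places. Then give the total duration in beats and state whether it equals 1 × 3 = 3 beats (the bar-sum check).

1) 0.0ms=0b +511.364ms=3/4b
2) 511.364ms=3/4b +1534.091ms=9/4b
Σ=3b of 3 (88bpm 3/4) — PASS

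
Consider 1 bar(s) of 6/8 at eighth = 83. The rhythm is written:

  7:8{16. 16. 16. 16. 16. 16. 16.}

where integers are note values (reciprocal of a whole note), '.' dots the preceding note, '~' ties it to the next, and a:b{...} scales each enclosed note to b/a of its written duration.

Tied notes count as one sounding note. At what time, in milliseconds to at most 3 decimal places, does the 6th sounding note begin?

1. 0.0ms @ 0 + 619.621ms (6/7)
2. 619.621ms @ 6/7 + 619.621ms (6/7)
3. 1239.243ms @ 12/7 + 619.621ms (6/7)
4. 1858.864ms @ 18/7 + 619.621ms (6/7)
5. 2478.485ms @ 24/7 + 619.621ms (6/7)
6. 3098.107ms @ 30/7 + 619.621ms (6/7)
7. 3717.728ms @ 36/7 + 619.621ms (6/7)

note 6 onset = 30/7b = 3098.107ms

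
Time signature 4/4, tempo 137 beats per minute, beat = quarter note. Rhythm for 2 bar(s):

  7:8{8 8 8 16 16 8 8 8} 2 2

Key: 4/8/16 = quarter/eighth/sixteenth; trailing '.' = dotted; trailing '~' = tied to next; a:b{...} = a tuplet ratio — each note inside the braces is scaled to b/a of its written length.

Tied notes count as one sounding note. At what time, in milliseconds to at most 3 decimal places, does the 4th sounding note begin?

1. 0.0ms @ 0 + 250.261ms (4/7)
2. 250.261ms @ 4/7 + 250.261ms (4/7)
3. 500.521ms @ 8/7 + 250.261ms (4/7)
4. 750.782ms @ 12/7 + 125.13ms (2/7)
5. 875.912ms @ 2 + 125.13ms (2/7)
6. 1001.043ms @ 16/7 + 250.261ms (4/7)
7. 1251.303ms @ 20/7 + 250.261ms (4/7)
8. 1501.564ms @ 24/7 + 250.261ms (4/7)
9. 1751.825ms @ 4 + 875.912ms (2)
10. 2627.737ms @ 6 + 875.912ms (2)

note 4 onset = 12/7b = 750.782ms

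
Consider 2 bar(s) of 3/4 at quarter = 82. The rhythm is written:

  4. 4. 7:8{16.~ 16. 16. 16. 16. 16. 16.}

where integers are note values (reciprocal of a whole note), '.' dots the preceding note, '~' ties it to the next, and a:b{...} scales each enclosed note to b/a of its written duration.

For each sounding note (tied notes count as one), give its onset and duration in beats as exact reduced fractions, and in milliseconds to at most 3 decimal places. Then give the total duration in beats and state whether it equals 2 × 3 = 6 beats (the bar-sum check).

1) 0.0ms=0b +1097.561ms=3/2b
2) 1097.561ms=3/2b +1097.561ms=3/2b
3) 2195.122ms=3b +627.178ms=6/7b
4) 2822.3ms=27/7b +313.589ms=3/7b
5) 3135.889ms=30/7b +313.589ms=3/7b
6) 3449.477ms=33/7b +313.589ms=3/7b
7) 3763.066ms=36/7b +313.589ms=3/7b
8) 4076.655ms=39/7b +313.589ms=3/7b
Σ=6b of 6 (82bpm 3/4) — PASS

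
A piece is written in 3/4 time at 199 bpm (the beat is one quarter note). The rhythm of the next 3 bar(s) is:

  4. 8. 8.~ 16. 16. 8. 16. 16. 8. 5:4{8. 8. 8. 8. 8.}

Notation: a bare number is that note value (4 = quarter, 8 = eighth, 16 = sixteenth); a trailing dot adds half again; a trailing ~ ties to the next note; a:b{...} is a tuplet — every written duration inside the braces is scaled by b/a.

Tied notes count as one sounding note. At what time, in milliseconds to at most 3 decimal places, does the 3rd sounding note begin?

note 3 onset = 9/4b = 678.392ms

1. 0.0ms @ 0 + 452.261ms (3/2)
2. 452.261ms @ 3/2 + 226.131ms (3/4)
3. 678.392ms @ 9/4 + 339.196ms (9/8)
4. 1017.588ms @ 27/8 + 113.065ms (3/8)
5. 1130.653ms @ 15/4 + 226.131ms (3/4)
6. 1356.784ms @ 9/2 + 113.065ms (3/8)
7. 1469.849ms @ 39/8 + 113.065ms (3/8)
8. 1582.915ms @ 21/4 + 226.131ms (3/4)
9. 1809.045ms @ 6 + 180.905ms (3/5)
10. 1989.95ms @ 33/5 + 180.905ms (3/5)
11. 2170.854ms @ 36/5 + 180.905ms (3/5)
12. 2351.759ms @ 39/5 + 180.905ms (3/5)
13. 2532.663ms @ 42/5 + 180.905ms (3/5)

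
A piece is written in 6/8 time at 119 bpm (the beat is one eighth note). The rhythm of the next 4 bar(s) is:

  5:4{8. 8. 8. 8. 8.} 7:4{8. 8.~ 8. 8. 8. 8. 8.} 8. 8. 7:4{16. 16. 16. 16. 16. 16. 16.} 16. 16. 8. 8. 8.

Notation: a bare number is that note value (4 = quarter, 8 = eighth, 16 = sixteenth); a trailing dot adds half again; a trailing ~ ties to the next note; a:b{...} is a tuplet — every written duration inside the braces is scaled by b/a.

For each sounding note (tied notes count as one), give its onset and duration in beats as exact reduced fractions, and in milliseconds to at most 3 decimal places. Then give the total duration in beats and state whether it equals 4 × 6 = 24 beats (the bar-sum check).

1) 0.0ms=0b +605.042ms=6/5b
2) 605.042ms=6/5b +605.042ms=6/5b
3) 1210.084ms=12/5b +605.042ms=6/5b
4) 1815.126ms=18/5b +605.042ms=6/5b
5) 2420.168ms=24/5b +605.042ms=6/5b
6) 3025.21ms=6b +432.173ms=6/7b
7) 3457.383ms=48/7b +864.346ms=12/7b
8) 4321.729ms=60/7b +432.173ms=6/7b
9) 4753.902ms=66/7b +432.173ms=6/7b
10) 5186.074ms=72/7b +432.173ms=6/7b
11) 5618.247ms=78/7b +432.173ms=6/7b
12) 6050.42ms=12b +756.303ms=3/2b
13) 6806.723ms=27/2b +756.303ms=3/2b
14) 7563.025ms=15b +216.086ms=3/7b
15) 7779.112ms=108/7b +216.086ms=3/7b
16) 7995.198ms=111/7b +216.086ms=3/7b
17) 8211.285ms=114/7b +216.086ms=3/7b
18) 8427.371ms=117/7b +216.086ms=3/7b
19) 8643.457ms=120/7b +216.086ms=3/7b
20) 8859.544ms=123/7b +216.086ms=3/7b
21) 9075.63ms=18b +378.151ms=3/4b
22) 9453.782ms=75/4b +378.151ms=3/4b
23) 9831.933ms=39/2b +756.303ms=3/2b
24) 10588.235ms=21b +756.303ms=3/2b
25) 11344.538ms=45/2b +756.303ms=3/2b
Σ=24b of 24 (119bpm 6/8) — PASS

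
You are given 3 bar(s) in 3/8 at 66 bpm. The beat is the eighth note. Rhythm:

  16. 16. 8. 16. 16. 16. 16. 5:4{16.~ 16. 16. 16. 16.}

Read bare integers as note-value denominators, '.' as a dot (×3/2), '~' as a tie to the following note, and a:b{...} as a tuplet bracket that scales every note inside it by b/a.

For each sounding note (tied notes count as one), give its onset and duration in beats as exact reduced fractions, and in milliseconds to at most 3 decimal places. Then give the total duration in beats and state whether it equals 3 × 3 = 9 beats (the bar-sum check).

1) 0.0ms=0b +681.818ms=3/4b
2) 681.818ms=3/4b +681.818ms=3/4b
3) 1363.636ms=3/2b +1363.636ms=3/2b
4) 2727.273ms=3b +681.818ms=3/4b
5) 3409.091ms=15/4b +681.818ms=3/4b
6) 4090.909ms=9/2b +681.818ms=3/4b
7) 4772.727ms=21/4b +681.818ms=3/4b
8) 5454.545ms=6b +1090.909ms=6/5b
9) 6545.455ms=36/5b +545.455ms=3/5b
10) 7090.909ms=39/5b +545.455ms=3/5b
11) 7636.364ms=42/5b +545.455ms=3/5b
Σ=9b of 9 (66bpm 3/8) — PASS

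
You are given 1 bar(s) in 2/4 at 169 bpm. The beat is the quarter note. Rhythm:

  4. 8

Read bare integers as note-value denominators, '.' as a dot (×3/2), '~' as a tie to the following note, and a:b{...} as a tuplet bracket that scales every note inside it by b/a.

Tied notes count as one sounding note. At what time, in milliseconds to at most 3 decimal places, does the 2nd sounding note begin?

note 2 onset = 3/2b = 532.544ms

1. 0.0ms @ 0 + 532.544ms (3/2)
2. 532.544ms @ 3/2 + 177.515ms (1/2)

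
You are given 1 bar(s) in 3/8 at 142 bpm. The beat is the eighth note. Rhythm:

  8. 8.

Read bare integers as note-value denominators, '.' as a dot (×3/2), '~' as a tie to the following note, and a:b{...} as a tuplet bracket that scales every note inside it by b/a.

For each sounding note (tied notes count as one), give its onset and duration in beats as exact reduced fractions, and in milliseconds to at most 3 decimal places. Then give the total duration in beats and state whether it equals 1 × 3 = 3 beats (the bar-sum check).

1) 0.0ms=0b +633.803ms=3/2b
2) 633.803ms=3/2b +633.803ms=3/2b
Σ=3b of 3 (142bpm 3/8) — PASS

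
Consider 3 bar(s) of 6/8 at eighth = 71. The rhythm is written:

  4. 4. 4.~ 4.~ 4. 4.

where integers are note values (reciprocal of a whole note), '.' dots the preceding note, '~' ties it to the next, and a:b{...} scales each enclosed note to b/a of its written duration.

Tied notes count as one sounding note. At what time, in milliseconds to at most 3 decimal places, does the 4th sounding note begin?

1. 0.0ms @ 0 + 2535.211ms (3)
2. 2535.211ms @ 3 + 2535.211ms (3)
3. 5070.423ms @ 6 + 7605.634ms (9)
4. 12676.056ms @ 15 + 2535.211ms (3)

note 4 onset = 15b = 12676.056ms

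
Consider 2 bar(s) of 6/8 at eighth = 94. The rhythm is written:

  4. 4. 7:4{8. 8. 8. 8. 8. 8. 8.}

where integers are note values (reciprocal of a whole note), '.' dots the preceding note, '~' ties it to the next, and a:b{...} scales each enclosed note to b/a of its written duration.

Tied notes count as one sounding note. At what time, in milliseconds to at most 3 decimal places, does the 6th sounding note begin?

1. 0.0ms @ 0 + 1914.894ms (3)
2. 1914.894ms @ 3 + 1914.894ms (3)
3. 3829.787ms @ 6 + 547.112ms (6/7)
4. 4376.9ms @ 48/7 + 547.112ms (6/7)
5. 4924.012ms @ 54/7 + 547.112ms (6/7)
6. 5471.125ms @ 60/7 + 547.112ms (6/7)
7. 6018.237ms @ 66/7 + 547.112ms (6/7)
8. 6565.35ms @ 72/7 + 547.112ms (6/7)
9. 7112.462ms @ 78/7 + 547.112ms (6/7)

note 6 onset = 60/7b = 5471.125ms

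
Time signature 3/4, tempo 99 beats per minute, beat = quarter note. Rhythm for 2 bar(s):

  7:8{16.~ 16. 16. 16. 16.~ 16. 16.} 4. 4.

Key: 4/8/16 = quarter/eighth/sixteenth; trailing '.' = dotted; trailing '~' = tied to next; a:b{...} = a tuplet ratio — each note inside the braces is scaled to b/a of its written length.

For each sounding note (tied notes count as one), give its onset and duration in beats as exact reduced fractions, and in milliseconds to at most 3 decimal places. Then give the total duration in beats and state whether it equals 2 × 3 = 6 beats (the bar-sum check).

1) 0.0ms=0b +519.481ms=6/7b
2) 519.481ms=6/7b +259.74ms=3/7b
3) 779.221ms=9/7b +259.74ms=3/7b
4) 1038.961ms=12/7b +519.481ms=6/7b
5) 1558.442ms=18/7b +259.74ms=3/7b
6) 1818.182ms=3b +909.091ms=3/2b
7) 2727.273ms=9/2b +909.091ms=3/2b
Σ=6b of 6 (99bpm 3/4) — PASS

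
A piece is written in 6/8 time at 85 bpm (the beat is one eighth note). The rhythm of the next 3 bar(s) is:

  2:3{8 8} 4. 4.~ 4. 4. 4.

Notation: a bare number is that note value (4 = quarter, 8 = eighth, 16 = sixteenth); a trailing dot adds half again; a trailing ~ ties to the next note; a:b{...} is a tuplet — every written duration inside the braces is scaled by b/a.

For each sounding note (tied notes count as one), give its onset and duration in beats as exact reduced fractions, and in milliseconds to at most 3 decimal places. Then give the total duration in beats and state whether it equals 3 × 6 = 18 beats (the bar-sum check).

1) 0.0ms=0b +1058.824ms=3/2b
2) 1058.824ms=3/2b +1058.824ms=3/2b
3) 2117.647ms=3b +2117.647ms=3b
4) 4235.294ms=6b +4235.294ms=6b
5) 8470.588ms=12b +2117.647ms=3b
6) 10588.235ms=15b +2117.647ms=3b
Σ=18b of 18 (85bpm 6/8) — PASS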